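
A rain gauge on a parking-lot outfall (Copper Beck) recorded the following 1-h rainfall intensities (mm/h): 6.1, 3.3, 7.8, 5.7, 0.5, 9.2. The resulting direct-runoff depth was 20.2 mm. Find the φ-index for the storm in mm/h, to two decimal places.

Only the 5 blocks with intensity above φ contribute runoff: 6.1, 3.3, 7.8, 5.7, 9.2 mm/h.
Σ(I−φ)·Δt = d  ⇒  (6.1+3.3+7.8+5.7+9.2 − 5φ)·1 = 20.2
φ = (32.10 − 20.2/1) / 5 = 2.38 mm/h.

φ ≈ 2.38 mm/h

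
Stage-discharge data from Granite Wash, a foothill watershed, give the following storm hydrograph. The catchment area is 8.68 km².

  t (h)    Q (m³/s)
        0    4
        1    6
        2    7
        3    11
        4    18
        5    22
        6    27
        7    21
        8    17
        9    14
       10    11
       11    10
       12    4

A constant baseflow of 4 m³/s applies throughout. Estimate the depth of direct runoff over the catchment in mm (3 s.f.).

d ≈ 49.8 mm

Direct runoff: 0.0, 2.0, 3.0, 7.0, 14.0, 18.0, 23.0, 17.0, 13.0, 10.0, 7.0, 6.0, 0.0 m³/s; ΣQ_DR = 120.0 m³/s.
V = ΣQ_DR · Δt = 120.0 × 3600 s = 4.320 × 10^5 m³.
Over A = 8.68 km², depth = V / A = 49.8 mm.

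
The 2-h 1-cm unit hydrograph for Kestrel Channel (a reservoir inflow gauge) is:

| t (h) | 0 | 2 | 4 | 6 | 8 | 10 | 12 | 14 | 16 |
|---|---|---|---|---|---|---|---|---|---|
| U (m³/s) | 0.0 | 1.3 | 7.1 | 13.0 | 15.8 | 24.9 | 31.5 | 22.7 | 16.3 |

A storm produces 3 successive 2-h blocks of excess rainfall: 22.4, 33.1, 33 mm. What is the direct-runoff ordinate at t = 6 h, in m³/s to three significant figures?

By discrete convolution, Q_j = Σ (P_i / 10 mm) · U_{j−i}.
At t = 6 h (j=3): Q = (22.4/10)·13.0 + (33.1/10)·7.1 + (33/10)·1.3 = 56.9 m³/s.

Q ≈ 56.9 m³/s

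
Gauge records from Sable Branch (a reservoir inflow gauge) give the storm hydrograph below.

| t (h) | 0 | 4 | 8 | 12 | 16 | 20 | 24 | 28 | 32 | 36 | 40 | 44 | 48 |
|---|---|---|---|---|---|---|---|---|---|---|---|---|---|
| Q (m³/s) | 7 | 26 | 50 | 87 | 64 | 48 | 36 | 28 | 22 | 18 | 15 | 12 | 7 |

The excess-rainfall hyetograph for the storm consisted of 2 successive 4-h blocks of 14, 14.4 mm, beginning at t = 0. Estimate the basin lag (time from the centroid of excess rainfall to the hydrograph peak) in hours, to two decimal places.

t_L ≈ 7.97 h

Centroid of excess rainfall: t_c = Σ P_i·t̄_i / ΣP_i = 4.0282 h (block centres at 2, 6 h).
Hydrograph peak occurs at t = 12 h, so basin lag t_L = 12 − 4.0282 = 7.97 h.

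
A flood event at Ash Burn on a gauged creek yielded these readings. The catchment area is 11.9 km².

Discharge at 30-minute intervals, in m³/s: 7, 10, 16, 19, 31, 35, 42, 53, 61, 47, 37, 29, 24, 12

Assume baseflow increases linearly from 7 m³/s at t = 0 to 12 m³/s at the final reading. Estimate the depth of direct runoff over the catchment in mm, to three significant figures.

Direct runoff: 0.00, 2.62, 8.23, 10.85, 22.46, 26.08, 32.69, 43.31, 50.92, 36.54, 26.15, 17.77, 12.38, 0.00 m³/s; ΣQ_DR = 290.0 m³/s.
V = ΣQ_DR · Δt = 290.0 × 1800 s = 5.220 × 10^5 m³.
Over A = 11.9 km², depth = V / A = 43.9 mm.

d ≈ 43.9 mm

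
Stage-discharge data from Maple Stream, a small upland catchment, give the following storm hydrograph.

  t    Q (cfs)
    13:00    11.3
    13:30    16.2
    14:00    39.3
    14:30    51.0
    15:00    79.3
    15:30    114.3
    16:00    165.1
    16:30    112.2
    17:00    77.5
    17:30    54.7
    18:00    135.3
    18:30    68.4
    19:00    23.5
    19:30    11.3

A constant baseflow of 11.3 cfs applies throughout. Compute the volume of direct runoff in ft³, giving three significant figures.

Direct-runoff ordinates (Q − Q_b): 0.0, 4.9, 28.0, 39.7, 68.0, 103.0, 153.8, 100.9, 66.2, 43.4, 124.0, 57.1, 12.2, 0.0 cfs.
ΣQ_DR = 801.2 cfs.
With Δt = 0.5 h = 1800 s, V = ΣQ_DR · Δt = 801.2 × 1800 = 1.44 × 10^6 ft³.

V ≈ 1.44 × 10^6 ft³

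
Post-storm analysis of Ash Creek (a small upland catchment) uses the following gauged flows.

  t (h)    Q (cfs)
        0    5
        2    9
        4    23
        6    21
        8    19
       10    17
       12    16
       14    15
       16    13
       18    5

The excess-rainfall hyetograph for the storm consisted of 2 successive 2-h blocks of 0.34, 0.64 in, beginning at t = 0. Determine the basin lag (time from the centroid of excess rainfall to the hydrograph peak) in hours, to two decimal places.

Centroid of excess rainfall: t_c = Σ P_i·t̄_i / ΣP_i = 2.3061 h (block centres at 1, 3 h).
Hydrograph peak occurs at t = 4 h, so basin lag t_L = 4 − 2.3061 = 1.69 h.

t_L ≈ 1.69 h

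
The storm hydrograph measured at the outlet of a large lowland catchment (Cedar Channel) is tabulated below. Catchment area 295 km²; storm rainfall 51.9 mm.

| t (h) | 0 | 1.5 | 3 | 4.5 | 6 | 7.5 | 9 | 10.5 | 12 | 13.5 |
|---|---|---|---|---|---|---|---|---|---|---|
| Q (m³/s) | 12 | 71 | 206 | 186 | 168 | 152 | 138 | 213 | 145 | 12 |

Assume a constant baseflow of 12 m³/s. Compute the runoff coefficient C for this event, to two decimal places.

ΣQ_DR = 1183 m³/s; V = ΣQ_DR·Δt = 6.388 × 10^6 m³.
Runoff depth d = V / A = 21.65 mm.
C = d / P = 21.65 / 51.9 = 0.42.

C ≈ 0.42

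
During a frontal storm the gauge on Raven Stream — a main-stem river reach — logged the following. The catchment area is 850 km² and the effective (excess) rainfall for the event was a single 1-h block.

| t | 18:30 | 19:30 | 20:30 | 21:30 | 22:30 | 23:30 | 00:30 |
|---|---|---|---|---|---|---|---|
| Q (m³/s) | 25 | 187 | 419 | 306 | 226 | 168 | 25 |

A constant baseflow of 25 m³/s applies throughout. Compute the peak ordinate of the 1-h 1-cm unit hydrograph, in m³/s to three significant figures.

U_p ≈ 788 m³/s

Direct runoff: 0.0, 162.0, 394.0, 281.0, 201.0, 143.0, 0.0 m³/s; ΣQ_DR = 1181 m³/s, peak = 394.0 m³/s.
Runoff depth d = ΣQ_DR·Δt / A = 1181 × 3600 / (850 km²) = 5.002 mm.
The 1-cm UH is the DRH scaled by (10 mm)/d, so U_p = 394.0 × 10/5.002 = 788 m³/s.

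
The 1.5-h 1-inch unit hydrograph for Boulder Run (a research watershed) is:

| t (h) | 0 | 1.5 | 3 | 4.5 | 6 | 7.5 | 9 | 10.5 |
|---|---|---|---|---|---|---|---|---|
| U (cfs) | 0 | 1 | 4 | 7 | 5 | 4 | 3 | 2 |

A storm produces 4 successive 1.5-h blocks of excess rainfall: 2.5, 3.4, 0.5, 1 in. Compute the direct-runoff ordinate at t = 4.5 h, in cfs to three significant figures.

Q ≈ 31.6 cfs

By discrete convolution, Q_j = Σ (P_i / 1 in) · U_{j−i}.
At t = 4.5 h (j=3): Q = (2.5/1)·7 + (3.4/1)·4 + (0.5/1)·1 + (1/1)·0 = 31.6 cfs.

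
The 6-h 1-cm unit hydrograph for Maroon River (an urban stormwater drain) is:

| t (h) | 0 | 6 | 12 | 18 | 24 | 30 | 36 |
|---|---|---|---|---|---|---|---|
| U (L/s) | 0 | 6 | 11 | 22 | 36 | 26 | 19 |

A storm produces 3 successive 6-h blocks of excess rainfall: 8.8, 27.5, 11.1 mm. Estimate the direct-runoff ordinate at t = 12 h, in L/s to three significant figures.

Q ≈ 26.2 L/s

By discrete convolution, Q_j = Σ (P_i / 10 mm) · U_{j−i}.
At t = 12 h (j=2): Q = (8.8/10)·11 + (27.5/10)·6 + (11.1/10)·0 = 26.2 L/s.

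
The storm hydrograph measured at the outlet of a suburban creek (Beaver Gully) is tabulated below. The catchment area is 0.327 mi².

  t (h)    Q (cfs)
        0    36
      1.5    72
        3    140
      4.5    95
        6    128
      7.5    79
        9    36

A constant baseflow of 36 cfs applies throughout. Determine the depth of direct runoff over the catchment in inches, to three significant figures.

d ≈ 2.37 in

Direct runoff: 0.0, 36.0, 104.0, 59.0, 92.0, 43.0, 0.0 cfs; ΣQ_DR = 334.0 cfs.
V = ΣQ_DR · Δt = 334.0 × 5400 s = 1.804 × 10^6 ft³.
Over A = 0.327 mi², depth = V / A = 2.37 in.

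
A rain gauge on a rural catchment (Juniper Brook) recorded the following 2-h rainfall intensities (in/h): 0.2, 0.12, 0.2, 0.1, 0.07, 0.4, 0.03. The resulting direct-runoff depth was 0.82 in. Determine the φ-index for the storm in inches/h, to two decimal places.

Only the 3 blocks with intensity above φ contribute runoff: 0.2, 0.2, 0.4 in/h.
Σ(I−φ)·Δt = d  ⇒  (0.2+0.2+0.4 − 3φ)·2 = 0.82
φ = (0.8000 − 0.82/2) / 3 = 0.13 in/h.

φ ≈ 0.13 in/h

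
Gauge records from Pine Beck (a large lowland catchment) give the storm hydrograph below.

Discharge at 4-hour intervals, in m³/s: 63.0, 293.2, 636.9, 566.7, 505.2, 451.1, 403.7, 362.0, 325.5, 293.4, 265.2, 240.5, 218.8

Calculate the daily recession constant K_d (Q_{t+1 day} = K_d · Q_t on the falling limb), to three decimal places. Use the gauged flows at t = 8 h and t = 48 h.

Between t = 8 h and t = 48 h the flow falls from 636.9 to 218.8 m³/s over 10×4 h = 40 h.
Per-interval ratio K = (218.8/636.9)^(1/10) = 0.8987; K_d = K^(24/4) = 0.527.

K_d ≈ 0.527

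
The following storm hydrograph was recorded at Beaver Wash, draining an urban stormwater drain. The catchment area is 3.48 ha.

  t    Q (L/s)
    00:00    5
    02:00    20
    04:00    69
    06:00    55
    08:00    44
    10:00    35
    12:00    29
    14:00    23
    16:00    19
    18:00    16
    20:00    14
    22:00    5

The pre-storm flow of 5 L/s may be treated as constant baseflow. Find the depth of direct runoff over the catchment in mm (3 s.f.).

d ≈ 56.7 mm

Direct runoff: 0.0, 15.0, 64.0, 50.0, 39.0, 30.0, 24.0, 18.0, 14.0, 11.0, 9.0, 0.0 L/s; ΣQ_DR = 274.0 L/s.
V = ΣQ_DR · Δt = 274.0 × 7200 s = 1.973 × 10^6 L.
Over A = 3.48 ha, depth = V / A = 56.7 mm.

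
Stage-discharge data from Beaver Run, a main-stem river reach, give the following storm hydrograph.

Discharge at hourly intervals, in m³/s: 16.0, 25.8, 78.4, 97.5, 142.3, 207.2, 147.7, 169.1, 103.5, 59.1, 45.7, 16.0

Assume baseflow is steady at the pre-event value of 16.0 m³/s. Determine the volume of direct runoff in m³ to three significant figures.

Direct-runoff ordinates (Q − Q_b): 0.0, 9.8, 62.4, 81.5, 126.3, 191.2, 131.7, 153.1, 87.5, 43.1, 29.7, 0.0 m³/s.
ΣQ_DR = 916.3 m³/s.
With Δt = 1 h = 3600 s, V = ΣQ_DR · Δt = 916.3 × 3600 = 3.30 × 10^6 m³.

V ≈ 3.30 × 10^6 m³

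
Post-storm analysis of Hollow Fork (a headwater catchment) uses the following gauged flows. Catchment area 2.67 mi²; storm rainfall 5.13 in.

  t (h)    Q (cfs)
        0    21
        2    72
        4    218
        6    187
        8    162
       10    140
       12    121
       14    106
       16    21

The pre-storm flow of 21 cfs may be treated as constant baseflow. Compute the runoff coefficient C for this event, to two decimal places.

C ≈ 0.19

ΣQ_DR = 859.0 cfs; V = ΣQ_DR·Δt = 6.185 × 10^6 ft³.
Runoff depth d = V / A = 0.9971 in.
C = d / P = 0.9971 / 5.13 = 0.19.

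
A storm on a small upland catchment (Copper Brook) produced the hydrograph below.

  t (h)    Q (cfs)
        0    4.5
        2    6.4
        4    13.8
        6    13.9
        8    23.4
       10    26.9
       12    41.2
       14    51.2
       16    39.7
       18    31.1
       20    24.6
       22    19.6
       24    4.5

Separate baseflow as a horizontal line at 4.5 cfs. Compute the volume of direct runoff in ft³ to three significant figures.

V ≈ 1.74 × 10^6 ft³

Direct-runoff ordinates (Q − Q_b): 0.0, 1.9, 9.3, 9.4, 18.9, 22.4, 36.7, 46.7, 35.2, 26.6, 20.1, 15.1, 0.0 cfs.
ΣQ_DR = 242.3 cfs.
With Δt = 2 h = 7200 s, V = ΣQ_DR · Δt = 242.3 × 7200 = 1.74 × 10^6 ft³.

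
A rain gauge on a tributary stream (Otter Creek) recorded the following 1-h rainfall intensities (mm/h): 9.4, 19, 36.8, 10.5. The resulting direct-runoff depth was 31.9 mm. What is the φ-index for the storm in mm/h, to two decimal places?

Only the 2 blocks with intensity above φ contribute runoff: 19, 36.8 mm/h.
Σ(I−φ)·Δt = d  ⇒  (19+36.8 − 2φ)·1 = 31.9
φ = (55.80 − 31.9/1) / 2 = 11.95 mm/h.

φ ≈ 11.95 mm/h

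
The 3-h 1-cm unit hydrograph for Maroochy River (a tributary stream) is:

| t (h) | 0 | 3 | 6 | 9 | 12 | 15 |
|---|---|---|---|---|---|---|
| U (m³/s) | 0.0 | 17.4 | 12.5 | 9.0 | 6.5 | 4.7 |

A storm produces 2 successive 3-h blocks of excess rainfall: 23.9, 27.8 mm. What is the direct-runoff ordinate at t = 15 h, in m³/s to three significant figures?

By discrete convolution, Q_j = Σ (P_i / 10 mm) · U_{j−i}.
At t = 15 h (j=5): Q = (23.9/10)·4.7 + (27.8/10)·6.5 = 29.3 m³/s.

Q ≈ 29.3 m³/s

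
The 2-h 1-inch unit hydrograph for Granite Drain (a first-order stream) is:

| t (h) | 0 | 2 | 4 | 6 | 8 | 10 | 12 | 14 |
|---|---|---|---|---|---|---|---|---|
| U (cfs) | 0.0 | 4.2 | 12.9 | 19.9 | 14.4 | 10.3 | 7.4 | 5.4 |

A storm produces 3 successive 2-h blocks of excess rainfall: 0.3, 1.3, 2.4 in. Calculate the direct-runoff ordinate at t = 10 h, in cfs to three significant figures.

By discrete convolution, Q_j = Σ (P_i / 1 in) · U_{j−i}.
At t = 10 h (j=5): Q = (0.3/1)·10.3 + (1.3/1)·14.4 + (2.4/1)·19.9 = 69.6 cfs.

Q ≈ 69.6 cfs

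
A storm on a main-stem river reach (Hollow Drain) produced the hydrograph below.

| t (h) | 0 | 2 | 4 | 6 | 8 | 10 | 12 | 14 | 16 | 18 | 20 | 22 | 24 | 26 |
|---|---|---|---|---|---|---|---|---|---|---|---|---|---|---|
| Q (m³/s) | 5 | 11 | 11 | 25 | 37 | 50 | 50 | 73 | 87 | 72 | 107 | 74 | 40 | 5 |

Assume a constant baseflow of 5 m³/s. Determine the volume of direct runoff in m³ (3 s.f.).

Direct-runoff ordinates (Q − Q_b): 0.0, 6.0, 6.0, 20.0, 32.0, 45.0, 45.0, 68.0, 82.0, 67.0, 102.0, 69.0, 35.0, 0.0 m³/s.
ΣQ_DR = 577.0 m³/s.
With Δt = 2 h = 7200 s, V = ΣQ_DR · Δt = 577.0 × 7200 = 4.15 × 10^6 m³.

V ≈ 4.15 × 10^6 m³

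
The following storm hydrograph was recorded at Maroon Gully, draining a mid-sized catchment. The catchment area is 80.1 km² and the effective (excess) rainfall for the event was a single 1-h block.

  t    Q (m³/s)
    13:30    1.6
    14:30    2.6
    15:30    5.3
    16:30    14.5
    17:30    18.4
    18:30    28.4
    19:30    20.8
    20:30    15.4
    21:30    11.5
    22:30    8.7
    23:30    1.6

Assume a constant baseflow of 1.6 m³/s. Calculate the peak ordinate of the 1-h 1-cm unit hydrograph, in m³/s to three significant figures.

U_p ≈ 53.6 m³/s

Direct runoff: 0.0, 1.0, 3.7, 12.9, 16.8, 26.8, 19.2, 13.8, 9.9, 7.1, 0.0 m³/s; ΣQ_DR = 111.2 m³/s, peak = 26.8 m³/s.
Runoff depth d = ΣQ_DR·Δt / A = 111.2 × 3600 / (80.1 km²) = 4.998 mm.
The 1-cm UH is the DRH scaled by (10 mm)/d, so U_p = 26.8 × 10/4.998 = 53.6 m³/s.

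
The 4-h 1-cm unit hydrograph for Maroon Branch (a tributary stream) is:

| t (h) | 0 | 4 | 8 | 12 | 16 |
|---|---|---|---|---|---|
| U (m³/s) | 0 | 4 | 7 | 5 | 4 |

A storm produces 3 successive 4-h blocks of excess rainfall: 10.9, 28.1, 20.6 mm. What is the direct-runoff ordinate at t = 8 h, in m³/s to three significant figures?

By discrete convolution, Q_j = Σ (P_i / 10 mm) · U_{j−i}.
At t = 8 h (j=2): Q = (10.9/10)·7 + (28.1/10)·4 + (20.6/10)·0 = 18.9 m³/s.

Q ≈ 18.9 m³/s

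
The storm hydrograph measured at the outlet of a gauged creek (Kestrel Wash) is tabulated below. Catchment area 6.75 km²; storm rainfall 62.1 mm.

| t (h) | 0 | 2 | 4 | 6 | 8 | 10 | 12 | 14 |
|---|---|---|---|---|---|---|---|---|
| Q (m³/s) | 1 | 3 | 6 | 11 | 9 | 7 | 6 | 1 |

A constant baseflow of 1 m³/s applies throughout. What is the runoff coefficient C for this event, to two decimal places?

C ≈ 0.62

ΣQ_DR = 36.00 m³/s; V = ΣQ_DR·Δt = 2.592 × 10^5 m³.
Runoff depth d = V / A = 38.40 mm.
C = d / P = 38.40 / 62.1 = 0.62.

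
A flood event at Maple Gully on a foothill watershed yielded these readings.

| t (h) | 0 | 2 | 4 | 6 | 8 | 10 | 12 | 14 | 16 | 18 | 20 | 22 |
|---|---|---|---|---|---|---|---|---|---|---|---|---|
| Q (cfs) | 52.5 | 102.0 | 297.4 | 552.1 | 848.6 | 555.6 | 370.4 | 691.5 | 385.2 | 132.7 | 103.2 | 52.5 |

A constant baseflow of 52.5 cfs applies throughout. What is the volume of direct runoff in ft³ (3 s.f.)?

V ≈ 2.53 × 10^7 ft³

Direct-runoff ordinates (Q − Q_b): 0.0, 49.5, 244.9, 499.6, 796.1, 503.1, 317.9, 639.0, 332.7, 80.2, 50.7, 0.0 cfs.
ΣQ_DR = 3514 cfs.
With Δt = 2 h = 7200 s, V = ΣQ_DR · Δt = 3514 × 7200 = 2.53 × 10^7 ft³.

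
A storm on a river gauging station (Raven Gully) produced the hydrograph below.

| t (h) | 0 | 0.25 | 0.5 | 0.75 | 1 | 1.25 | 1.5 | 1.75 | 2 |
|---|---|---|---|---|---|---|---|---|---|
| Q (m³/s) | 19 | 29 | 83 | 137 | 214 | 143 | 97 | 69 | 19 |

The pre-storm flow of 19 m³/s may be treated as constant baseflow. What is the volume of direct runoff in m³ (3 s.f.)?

Direct-runoff ordinates (Q − Q_b): 0.0, 10.0, 64.0, 118.0, 195.0, 124.0, 78.0, 50.0, 0.0 m³/s.
ΣQ_DR = 639.0 m³/s.
With Δt = 0.25 h = 900 s, V = ΣQ_DR · Δt = 639.0 × 900 = 5.75 × 10^5 m³.

V ≈ 5.75 × 10^5 m³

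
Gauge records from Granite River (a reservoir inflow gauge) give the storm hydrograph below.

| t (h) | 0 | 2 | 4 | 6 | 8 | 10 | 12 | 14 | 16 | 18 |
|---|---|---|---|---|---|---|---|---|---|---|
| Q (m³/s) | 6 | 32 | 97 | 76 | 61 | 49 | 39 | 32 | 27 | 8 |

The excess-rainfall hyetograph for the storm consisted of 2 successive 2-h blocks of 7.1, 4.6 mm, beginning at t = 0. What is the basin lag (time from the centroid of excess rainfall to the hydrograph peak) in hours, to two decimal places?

Centroid of excess rainfall: t_c = Σ P_i·t̄_i / ΣP_i = 1.7863 h (block centres at 1, 3 h).
Hydrograph peak occurs at t = 4 h, so basin lag t_L = 4 − 1.7863 = 2.21 h.

t_L ≈ 2.21 h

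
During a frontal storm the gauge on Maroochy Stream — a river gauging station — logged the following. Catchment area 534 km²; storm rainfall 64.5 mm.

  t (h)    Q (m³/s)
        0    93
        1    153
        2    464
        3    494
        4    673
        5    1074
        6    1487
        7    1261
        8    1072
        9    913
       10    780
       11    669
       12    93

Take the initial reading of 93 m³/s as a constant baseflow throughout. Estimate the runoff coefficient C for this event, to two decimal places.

ΣQ_DR = 8017 m³/s; V = ΣQ_DR·Δt = 2.886 × 10^7 m³.
Runoff depth d = V / A = 54.05 mm.
C = d / P = 54.05 / 64.5 = 0.84.

C ≈ 0.84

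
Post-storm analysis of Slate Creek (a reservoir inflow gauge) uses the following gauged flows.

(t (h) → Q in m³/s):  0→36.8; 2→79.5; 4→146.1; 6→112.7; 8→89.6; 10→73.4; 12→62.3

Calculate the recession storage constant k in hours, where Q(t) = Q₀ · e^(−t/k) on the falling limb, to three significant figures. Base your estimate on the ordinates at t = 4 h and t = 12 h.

On the falling limb, Q drops from 146.1 to 62.3 m³/s between t = 4 h and t = 12 h (Δt = 8 h).
k = −Δt / ln(Q₂/Q₁) = −8 / ln(62.3/146.1) = 9.39 h.

k ≈ 9.39 h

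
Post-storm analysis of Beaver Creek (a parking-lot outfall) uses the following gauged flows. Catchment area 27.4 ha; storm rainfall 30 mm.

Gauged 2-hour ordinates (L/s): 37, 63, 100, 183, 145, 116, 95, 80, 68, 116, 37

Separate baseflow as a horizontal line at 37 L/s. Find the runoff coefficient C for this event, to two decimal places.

C ≈ 0.55

ΣQ_DR = 633.0 L/s; V = ΣQ_DR·Δt = 4.558 × 10^6 L.
Runoff depth d = V / A = 16.63 mm.
C = d / P = 16.63 / 30 = 0.55.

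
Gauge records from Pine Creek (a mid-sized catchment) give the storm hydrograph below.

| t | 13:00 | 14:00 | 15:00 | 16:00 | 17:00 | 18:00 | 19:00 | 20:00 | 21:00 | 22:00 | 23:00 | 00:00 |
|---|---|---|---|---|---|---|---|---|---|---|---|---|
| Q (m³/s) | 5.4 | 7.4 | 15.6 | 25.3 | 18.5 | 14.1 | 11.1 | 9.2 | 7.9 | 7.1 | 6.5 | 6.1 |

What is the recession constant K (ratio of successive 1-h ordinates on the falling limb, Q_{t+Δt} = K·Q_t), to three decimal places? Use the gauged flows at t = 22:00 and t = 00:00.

K ≈ 0.927

Using the recession-limb readings at t = 22:00 and t = 00:00: Q falls from 7.1 to 6.1 m³/s over 2 intervals.
K = (Q₂/Q₁)^(1/2) = (6.1/7.1)^(1/2) = 0.927.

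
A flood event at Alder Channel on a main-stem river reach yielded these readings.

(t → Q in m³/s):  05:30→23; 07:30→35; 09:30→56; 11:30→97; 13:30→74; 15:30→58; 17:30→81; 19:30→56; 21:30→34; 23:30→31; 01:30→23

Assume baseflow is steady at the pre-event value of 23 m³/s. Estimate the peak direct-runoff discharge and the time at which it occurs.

Q_p = 74.0 m³/s at t = 11:30

Subtracting baseflow gives direct-runoff ordinates: 0.0, 12.0, 33.0, 74.0, 51.0, 35.0, 58.0, 33.0, 11.0, 8.0, 0.0 m³/s.
The maximum is 74.0 m³/s, occurring at the reading for t = 11:30.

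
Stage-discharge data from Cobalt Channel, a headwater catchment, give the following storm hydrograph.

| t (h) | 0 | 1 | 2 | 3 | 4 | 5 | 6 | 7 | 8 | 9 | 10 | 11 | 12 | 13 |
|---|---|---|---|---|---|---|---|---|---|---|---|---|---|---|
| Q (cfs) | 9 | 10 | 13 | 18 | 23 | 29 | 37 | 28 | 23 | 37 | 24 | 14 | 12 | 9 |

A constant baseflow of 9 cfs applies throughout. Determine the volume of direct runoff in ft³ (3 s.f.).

Direct-runoff ordinates (Q − Q_b): 0.0, 1.0, 4.0, 9.0, 14.0, 20.0, 28.0, 19.0, 14.0, 28.0, 15.0, 5.0, 3.0, 0.0 cfs.
ΣQ_DR = 160.0 cfs.
With Δt = 1 h = 3600 s, V = ΣQ_DR · Δt = 160.0 × 3600 = 5.76 × 10^5 ft³.

V ≈ 5.76 × 10^5 ft³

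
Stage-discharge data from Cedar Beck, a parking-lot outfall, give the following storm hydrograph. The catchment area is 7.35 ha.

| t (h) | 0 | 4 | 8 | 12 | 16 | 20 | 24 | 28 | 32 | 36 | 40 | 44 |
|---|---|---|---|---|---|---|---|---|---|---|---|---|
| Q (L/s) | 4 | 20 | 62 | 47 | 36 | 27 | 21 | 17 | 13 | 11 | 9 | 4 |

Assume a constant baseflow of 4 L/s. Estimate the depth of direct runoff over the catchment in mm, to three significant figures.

Direct runoff: 0.0, 16.0, 58.0, 43.0, 32.0, 23.0, 17.0, 13.0, 9.0, 7.0, 5.0, 0.0 L/s; ΣQ_DR = 223.0 L/s.
V = ΣQ_DR · Δt = 223.0 × 14400 s = 3.211 × 10^6 L.
Over A = 7.35 ha, depth = V / A = 43.7 mm.

d ≈ 43.7 mm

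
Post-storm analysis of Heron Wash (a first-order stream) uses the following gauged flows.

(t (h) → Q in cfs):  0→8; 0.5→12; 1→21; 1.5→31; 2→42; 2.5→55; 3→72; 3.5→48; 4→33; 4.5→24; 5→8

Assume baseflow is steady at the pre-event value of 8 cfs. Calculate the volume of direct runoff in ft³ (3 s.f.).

V ≈ 4.79 × 10^5 ft³

Direct-runoff ordinates (Q − Q_b): 0.0, 4.0, 13.0, 23.0, 34.0, 47.0, 64.0, 40.0, 25.0, 16.0, 0.0 cfs.
ΣQ_DR = 266.0 cfs.
With Δt = 0.5 h = 1800 s, V = ΣQ_DR · Δt = 266.0 × 1800 = 4.79 × 10^5 ft³.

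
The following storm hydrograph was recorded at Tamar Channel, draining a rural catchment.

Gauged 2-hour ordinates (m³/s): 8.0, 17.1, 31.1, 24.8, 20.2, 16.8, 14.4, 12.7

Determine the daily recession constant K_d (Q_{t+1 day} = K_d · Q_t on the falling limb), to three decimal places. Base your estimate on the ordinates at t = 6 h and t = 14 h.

K_d ≈ 0.134

Between t = 6 h and t = 14 h the flow falls from 24.8 to 12.7 m³/s over 4×2 h = 8 h.
Per-interval ratio K = (12.7/24.8)^(1/4) = 0.8459; K_d = K^(24/2) = 0.134.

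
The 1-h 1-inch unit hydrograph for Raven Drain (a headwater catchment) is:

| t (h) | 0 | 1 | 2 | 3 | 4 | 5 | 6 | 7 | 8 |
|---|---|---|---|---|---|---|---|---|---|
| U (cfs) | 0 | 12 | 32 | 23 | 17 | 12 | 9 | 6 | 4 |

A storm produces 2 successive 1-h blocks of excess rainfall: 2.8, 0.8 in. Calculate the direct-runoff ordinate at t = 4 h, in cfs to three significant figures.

Q ≈ 66.0 cfs

By discrete convolution, Q_j = Σ (P_i / 1 in) · U_{j−i}.
At t = 4 h (j=4): Q = (2.8/1)·17 + (0.8/1)·23 = 66.0 cfs.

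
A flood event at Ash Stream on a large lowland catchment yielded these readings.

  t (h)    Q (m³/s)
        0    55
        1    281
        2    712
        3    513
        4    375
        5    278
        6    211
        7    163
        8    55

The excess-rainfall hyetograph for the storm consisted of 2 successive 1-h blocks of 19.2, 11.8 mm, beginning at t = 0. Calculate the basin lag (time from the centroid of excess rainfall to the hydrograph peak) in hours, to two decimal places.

t_L ≈ 1.12 h

Centroid of excess rainfall: t_c = Σ P_i·t̄_i / ΣP_i = 0.8806 h (block centres at 0.5, 1.5 h).
Hydrograph peak occurs at t = 2 h, so basin lag t_L = 2 − 0.8806 = 1.12 h.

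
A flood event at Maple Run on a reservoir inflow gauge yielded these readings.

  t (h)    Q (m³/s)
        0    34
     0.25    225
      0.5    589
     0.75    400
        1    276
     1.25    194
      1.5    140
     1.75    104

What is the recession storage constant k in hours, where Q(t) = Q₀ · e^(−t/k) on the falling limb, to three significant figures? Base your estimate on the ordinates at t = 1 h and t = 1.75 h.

k ≈ 0.768 h

On the falling limb, Q drops from 276 to 104 m³/s between t = 1 h and t = 1.75 h (Δt = 0.75 h).
k = −Δt / ln(Q₂/Q₁) = −0.75 / ln(104/276) = 0.768 h.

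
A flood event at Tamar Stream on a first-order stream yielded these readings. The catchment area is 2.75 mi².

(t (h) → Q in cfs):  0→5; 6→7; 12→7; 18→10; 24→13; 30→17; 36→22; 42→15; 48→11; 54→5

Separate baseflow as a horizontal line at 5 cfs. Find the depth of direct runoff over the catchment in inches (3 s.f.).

d ≈ 0.210 in

Direct runoff: 0.0, 2.0, 2.0, 5.0, 8.0, 12.0, 17.0, 10.0, 6.0, 0.0 cfs; ΣQ_DR = 62.00 cfs.
V = ΣQ_DR · Δt = 62.00 × 21600 s = 1.339 × 10^6 ft³.
Over A = 2.75 mi², depth = V / A = 0.210 in.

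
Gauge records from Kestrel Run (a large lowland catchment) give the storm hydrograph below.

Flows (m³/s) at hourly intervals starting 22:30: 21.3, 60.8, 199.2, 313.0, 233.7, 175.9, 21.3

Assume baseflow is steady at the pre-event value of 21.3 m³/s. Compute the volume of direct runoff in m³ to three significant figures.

Direct-runoff ordinates (Q − Q_b): 0.0, 39.5, 177.9, 291.7, 212.4, 154.6, 0.0 m³/s.
ΣQ_DR = 876.1 m³/s.
With Δt = 1 h = 3600 s, V = ΣQ_DR · Δt = 876.1 × 3600 = 3.15 × 10^6 m³.

V ≈ 3.15 × 10^6 m³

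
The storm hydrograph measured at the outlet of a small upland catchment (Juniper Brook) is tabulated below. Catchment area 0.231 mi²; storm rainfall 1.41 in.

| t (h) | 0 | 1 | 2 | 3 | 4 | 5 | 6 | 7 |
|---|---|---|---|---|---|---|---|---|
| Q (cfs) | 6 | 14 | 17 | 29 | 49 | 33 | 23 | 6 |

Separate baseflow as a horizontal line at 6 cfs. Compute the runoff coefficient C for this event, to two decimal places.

ΣQ_DR = 129.0 cfs; V = ΣQ_DR·Δt = 4.644 × 10^5 ft³.
Runoff depth d = V / A = 0.8654 in.
C = d / P = 0.8654 / 1.41 = 0.61.

C ≈ 0.61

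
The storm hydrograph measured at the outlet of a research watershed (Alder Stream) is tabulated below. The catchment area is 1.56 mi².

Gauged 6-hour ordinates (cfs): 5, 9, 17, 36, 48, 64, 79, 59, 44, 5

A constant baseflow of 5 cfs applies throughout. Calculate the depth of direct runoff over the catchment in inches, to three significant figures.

Direct runoff: 0.0, 4.0, 12.0, 31.0, 43.0, 59.0, 74.0, 54.0, 39.0, 0.0 cfs; ΣQ_DR = 316.0 cfs.
V = ΣQ_DR · Δt = 316.0 × 21600 s = 6.826 × 10^6 ft³.
Over A = 1.56 mi², depth = V / A = 1.88 in.

d ≈ 1.88 in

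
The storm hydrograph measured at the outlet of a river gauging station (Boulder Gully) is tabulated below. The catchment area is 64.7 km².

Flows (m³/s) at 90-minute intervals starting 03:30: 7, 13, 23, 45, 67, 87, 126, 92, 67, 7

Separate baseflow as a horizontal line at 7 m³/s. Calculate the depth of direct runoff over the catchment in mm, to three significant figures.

Direct runoff: 0.0, 6.0, 16.0, 38.0, 60.0, 80.0, 119.0, 85.0, 60.0, 0.0 m³/s; ΣQ_DR = 464.0 m³/s.
V = ΣQ_DR · Δt = 464.0 × 5400 s = 2.506 × 10^6 m³.
Over A = 64.7 km², depth = V / A = 38.7 mm.

d ≈ 38.7 mm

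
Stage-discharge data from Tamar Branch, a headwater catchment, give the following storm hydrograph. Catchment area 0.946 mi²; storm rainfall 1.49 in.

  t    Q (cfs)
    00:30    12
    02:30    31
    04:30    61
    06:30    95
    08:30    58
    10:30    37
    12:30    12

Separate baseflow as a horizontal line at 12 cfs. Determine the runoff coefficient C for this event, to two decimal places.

ΣQ_DR = 222.0 cfs; V = ΣQ_DR·Δt = 1.598 × 10^6 ft³.
Runoff depth d = V / A = 0.7273 in.
C = d / P = 0.7273 / 1.49 = 0.49.

C ≈ 0.49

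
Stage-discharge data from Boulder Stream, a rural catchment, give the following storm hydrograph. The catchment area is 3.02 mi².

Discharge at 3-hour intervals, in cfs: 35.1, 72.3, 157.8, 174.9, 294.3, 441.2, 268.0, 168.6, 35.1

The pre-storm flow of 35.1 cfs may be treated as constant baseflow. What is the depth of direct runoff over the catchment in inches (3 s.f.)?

d ≈ 2.05 in

Direct runoff: 0.0, 37.2, 122.7, 139.8, 259.2, 406.1, 232.9, 133.5, 0.0 cfs; ΣQ_DR = 1331 cfs.
V = ΣQ_DR · Δt = 1331 × 10800 s = 1.438 × 10^7 ft³.
Over A = 3.02 mi², depth = V / A = 2.05 in.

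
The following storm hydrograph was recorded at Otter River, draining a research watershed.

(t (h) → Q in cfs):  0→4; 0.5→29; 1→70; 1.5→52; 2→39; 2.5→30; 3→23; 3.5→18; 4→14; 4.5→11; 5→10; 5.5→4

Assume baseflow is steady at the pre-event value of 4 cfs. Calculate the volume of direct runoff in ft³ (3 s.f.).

V ≈ 4.61 × 10^5 ft³

Direct-runoff ordinates (Q − Q_b): 0.0, 25.0, 66.0, 48.0, 35.0, 26.0, 19.0, 14.0, 10.0, 7.0, 6.0, 0.0 cfs.
ΣQ_DR = 256.0 cfs.
With Δt = 0.5 h = 1800 s, V = ΣQ_DR · Δt = 256.0 × 1800 = 4.61 × 10^5 ft³.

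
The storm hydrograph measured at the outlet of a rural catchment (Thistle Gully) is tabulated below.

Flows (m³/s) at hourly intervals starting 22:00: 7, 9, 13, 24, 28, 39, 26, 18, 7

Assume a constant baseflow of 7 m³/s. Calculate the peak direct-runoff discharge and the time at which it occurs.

Subtracting baseflow gives direct-runoff ordinates: 0.0, 2.0, 6.0, 17.0, 21.0, 32.0, 19.0, 11.0, 0.0 m³/s.
The maximum is 32.0 m³/s, occurring at the reading for t = 03:00.

Q_p = 32.0 m³/s at t = 03:00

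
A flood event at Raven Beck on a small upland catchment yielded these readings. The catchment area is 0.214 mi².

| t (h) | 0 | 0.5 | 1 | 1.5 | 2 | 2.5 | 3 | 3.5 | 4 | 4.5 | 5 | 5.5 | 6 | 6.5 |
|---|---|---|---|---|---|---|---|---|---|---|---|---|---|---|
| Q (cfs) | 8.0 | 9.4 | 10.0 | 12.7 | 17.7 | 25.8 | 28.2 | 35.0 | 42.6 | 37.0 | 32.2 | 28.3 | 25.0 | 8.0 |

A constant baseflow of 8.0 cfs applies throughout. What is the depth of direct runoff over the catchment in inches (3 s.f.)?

d ≈ 0.753 in

Direct runoff: 0.0, 1.4, 2.0, 4.7, 9.7, 17.8, 20.2, 27.0, 34.6, 29.0, 24.2, 20.3, 17.0, 0.0 cfs; ΣQ_DR = 207.9 cfs.
V = ΣQ_DR · Δt = 207.9 × 1800 s = 3.742 × 10^5 ft³.
Over A = 0.214 mi², depth = V / A = 0.753 in.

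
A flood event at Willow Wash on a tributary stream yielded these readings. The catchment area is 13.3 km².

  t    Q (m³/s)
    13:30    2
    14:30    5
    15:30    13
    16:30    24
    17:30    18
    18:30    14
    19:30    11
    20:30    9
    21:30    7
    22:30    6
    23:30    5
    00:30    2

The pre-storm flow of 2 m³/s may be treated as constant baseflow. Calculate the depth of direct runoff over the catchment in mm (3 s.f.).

Direct runoff: 0.0, 3.0, 11.0, 22.0, 16.0, 12.0, 9.0, 7.0, 5.0, 4.0, 3.0, 0.0 m³/s; ΣQ_DR = 92.00 m³/s.
V = ΣQ_DR · Δt = 92.00 × 3600 s = 3.312 × 10^5 m³.
Over A = 13.3 km², depth = V / A = 24.9 mm.

d ≈ 24.9 mm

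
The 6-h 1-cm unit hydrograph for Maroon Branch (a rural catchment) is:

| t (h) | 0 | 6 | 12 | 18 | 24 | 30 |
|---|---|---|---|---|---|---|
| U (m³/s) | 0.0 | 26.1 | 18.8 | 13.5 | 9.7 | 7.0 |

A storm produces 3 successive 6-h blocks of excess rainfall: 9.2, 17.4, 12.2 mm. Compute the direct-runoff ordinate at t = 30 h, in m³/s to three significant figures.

Q ≈ 39.8 m³/s

By discrete convolution, Q_j = Σ (P_i / 10 mm) · U_{j−i}.
At t = 30 h (j=5): Q = (9.2/10)·7.0 + (17.4/10)·9.7 + (12.2/10)·13.5 = 39.8 m³/s.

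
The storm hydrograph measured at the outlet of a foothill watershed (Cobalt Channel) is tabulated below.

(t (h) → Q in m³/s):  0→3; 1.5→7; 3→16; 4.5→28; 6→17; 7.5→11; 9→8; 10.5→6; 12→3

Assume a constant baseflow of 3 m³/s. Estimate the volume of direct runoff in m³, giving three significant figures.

Direct-runoff ordinates (Q − Q_b): 0.0, 4.0, 13.0, 25.0, 14.0, 8.0, 5.0, 3.0, 0.0 m³/s.
ΣQ_DR = 72.00 m³/s.
With Δt = 1.5 h = 5400 s, V = ΣQ_DR · Δt = 72.00 × 5400 = 3.89 × 10^5 m³.

V ≈ 3.89 × 10^5 m³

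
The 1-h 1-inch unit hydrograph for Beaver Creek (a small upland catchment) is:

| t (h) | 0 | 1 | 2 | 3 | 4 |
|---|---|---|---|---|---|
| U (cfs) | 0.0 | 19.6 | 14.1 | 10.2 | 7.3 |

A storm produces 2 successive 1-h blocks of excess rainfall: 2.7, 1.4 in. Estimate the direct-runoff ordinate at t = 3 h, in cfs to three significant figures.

Q ≈ 47.3 cfs

By discrete convolution, Q_j = Σ (P_i / 1 in) · U_{j−i}.
At t = 3 h (j=3): Q = (2.7/1)·10.2 + (1.4/1)·14.1 = 47.3 cfs.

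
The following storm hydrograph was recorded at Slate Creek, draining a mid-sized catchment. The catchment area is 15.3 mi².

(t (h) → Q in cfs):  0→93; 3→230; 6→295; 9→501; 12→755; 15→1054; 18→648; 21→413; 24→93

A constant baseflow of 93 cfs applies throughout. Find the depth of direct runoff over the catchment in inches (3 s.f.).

d ≈ 0.986 in

Direct runoff: 0.0, 137.0, 202.0, 408.0, 662.0, 961.0, 555.0, 320.0, 0.0 cfs; ΣQ_DR = 3245 cfs.
V = ΣQ_DR · Δt = 3245 × 10800 s = 3.505 × 10^7 ft³.
Over A = 15.3 mi², depth = V / A = 0.986 in.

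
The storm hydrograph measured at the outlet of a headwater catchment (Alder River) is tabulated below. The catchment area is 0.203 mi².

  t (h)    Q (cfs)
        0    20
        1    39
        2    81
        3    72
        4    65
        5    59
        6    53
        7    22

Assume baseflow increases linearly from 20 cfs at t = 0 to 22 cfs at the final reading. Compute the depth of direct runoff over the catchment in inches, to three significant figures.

d ≈ 1.85 in

Direct runoff: 0.00, 18.71, 60.43, 51.14, 43.86, 37.57, 31.29, 0.00 cfs; ΣQ_DR = 243.0 cfs.
V = ΣQ_DR · Δt = 243.0 × 3600 s = 8.748 × 10^5 ft³.
Over A = 0.203 mi², depth = V / A = 1.85 in.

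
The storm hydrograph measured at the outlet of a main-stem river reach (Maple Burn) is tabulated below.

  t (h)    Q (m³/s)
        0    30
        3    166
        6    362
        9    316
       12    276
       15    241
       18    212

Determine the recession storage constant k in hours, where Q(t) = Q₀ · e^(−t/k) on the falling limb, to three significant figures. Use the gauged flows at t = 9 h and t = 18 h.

k ≈ 22.5 h

On the falling limb, Q drops from 316 to 212 m³/s between t = 9 h and t = 18 h (Δt = 9 h).
k = −Δt / ln(Q₂/Q₁) = −9 / ln(212/316) = 22.5 h.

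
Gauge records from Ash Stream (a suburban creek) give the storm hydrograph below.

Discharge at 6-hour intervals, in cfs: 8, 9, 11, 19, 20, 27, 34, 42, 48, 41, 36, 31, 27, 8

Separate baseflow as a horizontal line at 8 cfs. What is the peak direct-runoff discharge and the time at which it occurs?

Q_p = 40.0 cfs at t = 48 h

Subtracting baseflow gives direct-runoff ordinates: 0.0, 1.0, 3.0, 11.0, 12.0, 19.0, 26.0, 34.0, 40.0, 33.0, 28.0, 23.0, 19.0, 0.0 cfs.
The maximum is 40.0 cfs, occurring at the reading for t = 48 h.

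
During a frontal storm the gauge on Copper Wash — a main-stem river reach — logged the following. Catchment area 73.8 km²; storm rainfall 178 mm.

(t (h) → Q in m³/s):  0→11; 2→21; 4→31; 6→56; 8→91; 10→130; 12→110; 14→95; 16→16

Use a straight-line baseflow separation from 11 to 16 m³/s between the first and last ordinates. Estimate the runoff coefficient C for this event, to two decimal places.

C ≈ 0.24

ΣQ_DR = 439.5 m³/s; V = ΣQ_DR·Δt = 3.164 × 10^6 m³.
Runoff depth d = V / A = 42.88 mm.
C = d / P = 42.88 / 178 = 0.24.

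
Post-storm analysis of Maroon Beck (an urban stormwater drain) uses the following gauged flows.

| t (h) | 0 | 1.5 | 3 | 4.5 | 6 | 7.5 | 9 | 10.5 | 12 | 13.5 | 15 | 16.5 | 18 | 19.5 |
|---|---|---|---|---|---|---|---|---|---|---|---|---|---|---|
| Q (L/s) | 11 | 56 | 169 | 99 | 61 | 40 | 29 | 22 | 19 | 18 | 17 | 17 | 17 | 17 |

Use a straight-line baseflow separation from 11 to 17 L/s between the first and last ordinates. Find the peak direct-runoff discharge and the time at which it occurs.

Q_p = 157.08 L/s at t = 3 h

Subtracting baseflow gives direct-runoff ordinates: 0.00, 44.54, 157.08, 86.62, 48.15, 26.69, 15.23, 7.77, 4.31, 2.85, 1.38, 0.92, 0.46, 0.00 L/s.
The maximum is 157.08 L/s, occurring at the reading for t = 3 h.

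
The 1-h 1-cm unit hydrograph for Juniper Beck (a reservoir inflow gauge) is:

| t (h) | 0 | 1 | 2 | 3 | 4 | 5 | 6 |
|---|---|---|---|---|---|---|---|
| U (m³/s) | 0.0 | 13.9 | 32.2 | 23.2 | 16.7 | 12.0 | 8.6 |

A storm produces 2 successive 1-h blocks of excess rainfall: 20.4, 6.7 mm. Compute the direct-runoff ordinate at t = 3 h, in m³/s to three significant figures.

By discrete convolution, Q_j = Σ (P_i / 10 mm) · U_{j−i}.
At t = 3 h (j=3): Q = (20.4/10)·23.2 + (6.7/10)·32.2 = 68.9 m³/s.

Q ≈ 68.9 m³/s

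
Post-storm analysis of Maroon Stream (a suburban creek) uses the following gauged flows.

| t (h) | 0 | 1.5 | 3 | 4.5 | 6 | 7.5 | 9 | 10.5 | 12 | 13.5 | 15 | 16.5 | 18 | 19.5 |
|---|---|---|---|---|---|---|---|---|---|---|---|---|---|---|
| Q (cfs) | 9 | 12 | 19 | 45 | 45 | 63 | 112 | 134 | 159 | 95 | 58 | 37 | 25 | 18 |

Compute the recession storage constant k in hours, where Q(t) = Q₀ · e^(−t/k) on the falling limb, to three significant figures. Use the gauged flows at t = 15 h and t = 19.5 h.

On the falling limb, Q drops from 58 to 18 cfs between t = 15 h and t = 19.5 h (Δt = 4.5 h).
k = −Δt / ln(Q₂/Q₁) = −4.5 / ln(18/58) = 3.85 h.

k ≈ 3.85 h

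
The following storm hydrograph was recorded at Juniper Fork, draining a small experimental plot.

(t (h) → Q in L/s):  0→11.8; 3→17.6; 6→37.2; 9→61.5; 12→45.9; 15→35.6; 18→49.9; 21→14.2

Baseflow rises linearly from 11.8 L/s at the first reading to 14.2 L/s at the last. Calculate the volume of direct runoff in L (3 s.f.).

V ≈ 1.83 × 10^6 L

Direct-runoff ordinates (Q − Q_b): 0.00, 5.46, 24.71, 48.67, 32.73, 22.09, 36.04, 0.00 L/s.
ΣQ_DR = 169.7 L/s.
With Δt = 3 h = 10800 s, V = ΣQ_DR · Δt = 169.7 × 10800 = 1.83 × 10^6 L.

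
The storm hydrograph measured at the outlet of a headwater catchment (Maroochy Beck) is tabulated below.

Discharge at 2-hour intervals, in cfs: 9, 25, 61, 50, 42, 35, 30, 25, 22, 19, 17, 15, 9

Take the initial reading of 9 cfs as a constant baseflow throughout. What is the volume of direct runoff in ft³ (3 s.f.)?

V ≈ 1.74 × 10^6 ft³

Direct-runoff ordinates (Q − Q_b): 0.0, 16.0, 52.0, 41.0, 33.0, 26.0, 21.0, 16.0, 13.0, 10.0, 8.0, 6.0, 0.0 cfs.
ΣQ_DR = 242.0 cfs.
With Δt = 2 h = 7200 s, V = ΣQ_DR · Δt = 242.0 × 7200 = 1.74 × 10^6 ft³.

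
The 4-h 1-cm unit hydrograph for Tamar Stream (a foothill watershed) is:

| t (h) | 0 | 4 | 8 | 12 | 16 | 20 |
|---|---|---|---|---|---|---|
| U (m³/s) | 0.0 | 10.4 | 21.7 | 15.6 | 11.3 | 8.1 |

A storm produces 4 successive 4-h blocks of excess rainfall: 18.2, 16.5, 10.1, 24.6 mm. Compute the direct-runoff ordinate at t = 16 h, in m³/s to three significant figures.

By discrete convolution, Q_j = Σ (P_i / 10 mm) · U_{j−i}.
At t = 16 h (j=4): Q = (18.2/10)·11.3 + (16.5/10)·15.6 + (10.1/10)·21.7 + (24.6/10)·10.4 = 93.8 m³/s.

Q ≈ 93.8 m³/s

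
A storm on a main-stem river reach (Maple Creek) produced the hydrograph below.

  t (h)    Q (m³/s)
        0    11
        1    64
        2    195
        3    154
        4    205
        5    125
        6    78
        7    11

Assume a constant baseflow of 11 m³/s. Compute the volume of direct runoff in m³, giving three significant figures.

V ≈ 2.72 × 10^6 m³

Direct-runoff ordinates (Q − Q_b): 0.0, 53.0, 184.0, 143.0, 194.0, 114.0, 67.0, 0.0 m³/s.
ΣQ_DR = 755.0 m³/s.
With Δt = 1 h = 3600 s, V = ΣQ_DR · Δt = 755.0 × 3600 = 2.72 × 10^6 m³.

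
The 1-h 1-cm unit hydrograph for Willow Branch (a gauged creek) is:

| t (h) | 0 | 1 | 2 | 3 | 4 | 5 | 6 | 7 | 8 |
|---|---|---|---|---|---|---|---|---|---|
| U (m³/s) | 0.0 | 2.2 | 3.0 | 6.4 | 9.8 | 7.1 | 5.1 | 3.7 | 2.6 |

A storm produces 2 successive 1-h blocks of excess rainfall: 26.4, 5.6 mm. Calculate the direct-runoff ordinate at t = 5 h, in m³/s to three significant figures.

Q ≈ 24.2 m³/s

By discrete convolution, Q_j = Σ (P_i / 10 mm) · U_{j−i}.
At t = 5 h (j=5): Q = (26.4/10)·7.1 + (5.6/10)·9.8 = 24.2 m³/s.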